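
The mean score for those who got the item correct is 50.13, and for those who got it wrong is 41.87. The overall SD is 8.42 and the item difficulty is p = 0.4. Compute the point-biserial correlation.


q = 1 - p = 0.6
rpb = ((M1 - M0) / SD) * sqrt(p * q)
rpb = ((50.13 - 41.87) / 8.42) * sqrt(0.4 * 0.6)
rpb = 0.4806

0.4806


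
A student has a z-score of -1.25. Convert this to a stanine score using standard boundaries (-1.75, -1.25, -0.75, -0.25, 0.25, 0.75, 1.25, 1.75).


Stanine boundaries: [-1.75, -1.25, -0.75, -0.25, 0.25, 0.75, 1.25, 1.75]
z = -1.25
Check each boundary:
  z >= -1.75 -> could be stanine 2
  z >= -1.25 -> could be stanine 3
  z < -0.75
  z < -0.25
  z < 0.25
  z < 0.75
  z < 1.25
  z < 1.75
Highest qualifying boundary gives stanine = 3

3


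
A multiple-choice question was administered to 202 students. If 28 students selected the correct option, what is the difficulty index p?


Item difficulty p = number correct / total examinees
p = 28 / 202
p = 0.1386

0.1386


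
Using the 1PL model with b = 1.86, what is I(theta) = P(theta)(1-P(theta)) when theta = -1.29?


P = 1/(1+exp(-(-1.29-1.86))) = 0.0411
I = P*(1-P) = 0.0411 * 0.9589
I = 0.0394

0.0394


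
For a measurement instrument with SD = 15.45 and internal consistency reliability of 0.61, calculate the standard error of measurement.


SEM = SD * sqrt(1 - rxx)
SEM = 15.45 * sqrt(1 - 0.61)
SEM = 15.45 * sqrt(0.39) = 15.45 * 0.6245
SEM = 9.6485

9.6485


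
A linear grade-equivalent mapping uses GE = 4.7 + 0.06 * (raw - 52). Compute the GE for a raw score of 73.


raw - median = 73 - 52 = 21
slope * diff = 0.06 * 21 = 1.26
GE = 4.7 + 1.26
GE = 5.96

5.96


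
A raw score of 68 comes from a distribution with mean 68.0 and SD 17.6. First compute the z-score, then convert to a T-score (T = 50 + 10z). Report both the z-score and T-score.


z = (X - mean) / SD = (68 - 68.0) / 17.6
z = 0.0 / 17.6
z = 0.0
T-score = T = 50 + 10z
Carry z at full precision (z = 0.0 / 17.6) into the conversion:
T-score = 50 + 10 * (0.0 / 17.6) = 50 + 0 / 17.6
T-score = 50 + 0.0
T-score = 50.0

50.0


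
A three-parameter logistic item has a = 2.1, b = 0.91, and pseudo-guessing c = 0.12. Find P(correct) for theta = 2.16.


logit = 2.1*(2.16 - 0.91) = 2.625
P* = 1/(1 + exp(-2.625)) = 0.9325
P = 0.12 + (1 - 0.12) * 0.9325
P = 0.9406

0.9406


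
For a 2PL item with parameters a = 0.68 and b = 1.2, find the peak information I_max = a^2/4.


For 2PL, max info at theta = b = 1.2
I_max = a^2 / 4 = 0.68^2 / 4
= 0.4624 / 4
I_max = 0.1156

0.1156


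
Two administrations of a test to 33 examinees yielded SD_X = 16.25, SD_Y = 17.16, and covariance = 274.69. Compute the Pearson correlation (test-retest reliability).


r = cov(X,Y) / (SD_X * SD_Y)
r = 274.69 / (16.25 * 17.16)
r = 274.69 / 278.85
r = 0.9851

0.9851


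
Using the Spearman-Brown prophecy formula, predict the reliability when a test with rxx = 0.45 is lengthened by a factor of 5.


r_new = (n * rxx) / (1 + (n-1) * rxx)
r_new = (5 * 0.45) / (1 + 4 * 0.45)
r_new = 2.25 / 2.8
r_new = 0.8036

0.8036


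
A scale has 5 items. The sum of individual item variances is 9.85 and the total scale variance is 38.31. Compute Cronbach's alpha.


alpha = (k/(k-1)) * (1 - sum(si^2)/s_total^2)
= (5/4) * (1 - 9.85/38.31)
alpha = 0.9286

0.9286


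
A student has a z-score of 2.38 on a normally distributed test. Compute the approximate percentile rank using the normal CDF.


CDF(z) = 0.5 * (1 + erf(z/sqrt(2)))
erf(1.6829) = 0.9827
CDF = 0.9913
Percentile rank = 0.9913 * 100 = 99.13

99.13


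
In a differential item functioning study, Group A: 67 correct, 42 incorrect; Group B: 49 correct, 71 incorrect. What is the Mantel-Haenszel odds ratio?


Odds_A = 67/42 = 1.5952
Odds_B = 49/71 = 0.6901
OR = Odds_A / Odds_B = 1.5952 / 0.6901
Exactly, OR = (67 * 71) / (42 * 49) = 4757 / 2058
OR = 2.3115

2.3115


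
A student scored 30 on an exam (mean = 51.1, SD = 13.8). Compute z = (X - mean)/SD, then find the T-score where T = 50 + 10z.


z = (X - mean) / SD = (30 - 51.1) / 13.8
z = -21.1 / 13.8
z = -1.529
T-score = T = 50 + 10z
Carry z at full precision (z = -21.1 / 13.8) into the conversion:
T-score = 50 + 10 * (-21.1 / 13.8) = 50 + -211 / 13.8
T-score = 50 + -15.2899
T-score = 34.7101

34.7101


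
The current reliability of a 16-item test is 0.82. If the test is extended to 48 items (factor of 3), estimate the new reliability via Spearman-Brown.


r_new = (n * rxx) / (1 + (n-1) * rxx)
r_new = (3 * 0.82) / (1 + 2 * 0.82)
r_new = 2.46 / 2.64
r_new = 0.9318

0.9318


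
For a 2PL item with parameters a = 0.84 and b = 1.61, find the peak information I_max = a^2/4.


For 2PL, max info at theta = b = 1.61
I_max = a^2 / 4 = 0.84^2 / 4
= 0.7056 / 4
I_max = 0.1764

0.1764


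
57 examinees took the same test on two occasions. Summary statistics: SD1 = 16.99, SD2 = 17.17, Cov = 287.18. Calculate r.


r = cov(X,Y) / (SD_X * SD_Y)
r = 287.18 / (16.99 * 17.17)
r = 287.18 / 291.7183
r = 0.9844

0.9844


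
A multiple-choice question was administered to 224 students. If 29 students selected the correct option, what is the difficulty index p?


Item difficulty p = number correct / total examinees
p = 29 / 224
p = 0.1295

0.1295


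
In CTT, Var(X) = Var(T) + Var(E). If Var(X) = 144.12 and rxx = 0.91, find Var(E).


var_true = rxx * var_obs = 0.91 * 144.12 = 131.1492
var_error = var_obs - var_true
var_error = 144.12 - 131.1492
var_error = 12.9708

12.9708


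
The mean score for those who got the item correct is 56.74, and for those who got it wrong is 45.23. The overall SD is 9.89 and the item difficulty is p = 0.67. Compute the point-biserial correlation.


q = 1 - p = 0.33
rpb = ((M1 - M0) / SD) * sqrt(p * q)
rpb = ((56.74 - 45.23) / 9.89) * sqrt(0.67 * 0.33)
rpb = 0.5472

0.5472


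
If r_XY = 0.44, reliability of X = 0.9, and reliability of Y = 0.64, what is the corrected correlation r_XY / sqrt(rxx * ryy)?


r_corrected = rxy / sqrt(rxx * ryy)
= 0.44 / sqrt(0.9 * 0.64)
= 0.44 / sqrt(0.576)
= 0.44 / 0.758947
r_corrected = 0.5798

0.5798


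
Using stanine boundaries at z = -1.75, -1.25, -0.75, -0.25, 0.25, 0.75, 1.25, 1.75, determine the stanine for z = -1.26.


Stanine boundaries: [-1.75, -1.25, -0.75, -0.25, 0.25, 0.75, 1.25, 1.75]
z = -1.26
Check each boundary:
  z >= -1.75 -> could be stanine 2
  z < -1.25
  z < -0.75
  z < -0.25
  z < 0.25
  z < 0.75
  z < 1.25
  z < 1.75
Highest qualifying boundary gives stanine = 2

2


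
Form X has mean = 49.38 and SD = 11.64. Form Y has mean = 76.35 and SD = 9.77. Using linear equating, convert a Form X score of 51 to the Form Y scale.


slope = SD_Y / SD_X = 9.77 / 11.64 ~ 0.8393
intercept = mean_Y - slope * mean_X = 76.35 - (9.77 / 11.64) * 49.38 ~ 34.903
Y = slope * X + intercept. To avoid rounding drift from the rounded slope/intercept, evaluate the equivalent form Y = mean_Y + SD_Y * (X - mean_X) / SD_X at full precision:
Y = 76.35 + 9.77 * (51 - 49.38) / 11.64
Y = 76.35 + 9.77 * 1.62 / 11.64
Y = 76.35 + 15.8274 / 11.64
Y = 76.35 + 1.3597
Y = 77.7097

77.7097


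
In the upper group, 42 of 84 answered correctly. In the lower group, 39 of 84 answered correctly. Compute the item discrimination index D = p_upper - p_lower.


p_upper = 42/84 = 0.5
p_lower = 39/84 = 0.4643
D = 0.5 - 0.4643 = 0.0357

0.0357


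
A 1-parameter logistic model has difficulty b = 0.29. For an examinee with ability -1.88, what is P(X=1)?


theta - b = -1.88 - 0.29 = -2.17
exp(-(theta - b)) = exp(2.17) = 8.7583
P = 1 / (1 + 8.7583)
P = 0.1025

0.1025


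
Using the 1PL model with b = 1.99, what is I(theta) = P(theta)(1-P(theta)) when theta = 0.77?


P = 1/(1+exp(-(0.77-1.99))) = 0.2279
I = P*(1-P) = 0.2279 * 0.7721
I = 0.176

0.176


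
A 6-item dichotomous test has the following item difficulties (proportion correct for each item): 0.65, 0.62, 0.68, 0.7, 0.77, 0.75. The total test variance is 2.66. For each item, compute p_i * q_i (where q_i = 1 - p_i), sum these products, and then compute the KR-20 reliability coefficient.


For each item, compute p_i * q_i:
  Item 1: 0.65 * 0.35 = 0.2275
  Item 2: 0.62 * 0.38 = 0.2356
  Item 3: 0.68 * 0.32 = 0.2176
  Item 4: 0.7 * 0.3 = 0.21
  Item 5: 0.77 * 0.23 = 0.1771
  Item 6: 0.75 * 0.25 = 0.1875
Sum(p_i * q_i) = 0.2275 + 0.2356 + 0.2176 + 0.21 + 0.1771 + 0.1875 = 1.2553
KR-20 = (k/(k-1)) * (1 - Sum(p_i*q_i) / Var_total)
= (6/5) * (1 - 1.2553/2.66)
= 1.2 * 0.5281
KR-20 = 0.6337

0.6337


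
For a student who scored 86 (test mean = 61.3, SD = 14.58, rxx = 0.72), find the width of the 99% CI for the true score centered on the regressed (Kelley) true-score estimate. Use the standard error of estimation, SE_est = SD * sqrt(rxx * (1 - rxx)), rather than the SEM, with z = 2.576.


True score estimate = 0.72*86 + 0.28*61.3 = 79.084
SE_est = SD * sqrt(rxx * (1 - rxx)) = 14.58 * sqrt(0.72 * 0.28) = 14.58 * sqrt(0.2016) = 6.546404
CI = T_est +/- z * SE_est, so width = 2 * z * SE_est = 2 * 2.576 * 6.546404
Width = 33.7271

33.7271


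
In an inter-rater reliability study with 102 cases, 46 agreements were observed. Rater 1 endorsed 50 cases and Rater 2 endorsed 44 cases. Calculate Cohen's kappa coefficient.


P_o = 46/102 = 0.45098
P_e = (50*44 + 52*58) / 10404 = 0.501346
kappa = (P_o - P_e) / (1 - P_e)
kappa = (0.45098 - 0.501346) / (1 - 0.501346)
kappa = -0.101

-0.101


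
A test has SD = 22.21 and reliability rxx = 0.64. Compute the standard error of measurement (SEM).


SEM = SD * sqrt(1 - rxx)
SEM = 22.21 * sqrt(1 - 0.64)
SEM = 22.21 * sqrt(0.36) = 22.21 * 0.6
SEM = 13.326

13.326


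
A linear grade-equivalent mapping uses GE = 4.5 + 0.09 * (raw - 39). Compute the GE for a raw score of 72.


raw - median = 72 - 39 = 33
slope * diff = 0.09 * 33 = 2.97
GE = 4.5 + 2.97
GE = 7.47

7.47


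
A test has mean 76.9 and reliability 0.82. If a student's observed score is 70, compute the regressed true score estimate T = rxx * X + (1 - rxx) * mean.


T_est = rxx * X + (1 - rxx) * mean
T_est = 0.82 * 70 + 0.18 * 76.9
T_est = 57.4 + 13.842
T_est = 71.242

71.242


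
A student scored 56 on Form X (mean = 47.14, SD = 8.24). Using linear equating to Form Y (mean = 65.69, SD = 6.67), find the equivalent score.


slope = SD_Y / SD_X = 6.67 / 8.24 ~ 0.8095
intercept = mean_Y - slope * mean_X = 65.69 - (6.67 / 8.24) * 47.14 ~ 27.5318
Y = slope * X + intercept. To avoid rounding drift from the rounded slope/intercept, evaluate the equivalent form Y = mean_Y + SD_Y * (X - mean_X) / SD_X at full precision:
Y = 65.69 + 6.67 * (56 - 47.14) / 8.24
Y = 65.69 + 6.67 * 8.86 / 8.24
Y = 65.69 + 59.0962 / 8.24
Y = 65.69 + 7.1719
Y = 72.8619

72.8619


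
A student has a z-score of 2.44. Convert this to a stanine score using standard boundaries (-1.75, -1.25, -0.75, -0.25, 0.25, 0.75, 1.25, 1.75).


Stanine boundaries: [-1.75, -1.25, -0.75, -0.25, 0.25, 0.75, 1.25, 1.75]
z = 2.44
Check each boundary:
  z >= -1.75 -> could be stanine 2
  z >= -1.25 -> could be stanine 3
  z >= -0.75 -> could be stanine 4
  z >= -0.25 -> could be stanine 5
  z >= 0.25 -> could be stanine 6
  z >= 0.75 -> could be stanine 7
  z >= 1.25 -> could be stanine 8
  z >= 1.75 -> could be stanine 9
Highest qualifying boundary gives stanine = 9

9


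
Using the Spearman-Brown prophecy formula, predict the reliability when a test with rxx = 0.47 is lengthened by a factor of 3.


r_new = (n * rxx) / (1 + (n-1) * rxx)
r_new = (3 * 0.47) / (1 + 2 * 0.47)
r_new = 1.41 / 1.94
r_new = 0.7268

0.7268


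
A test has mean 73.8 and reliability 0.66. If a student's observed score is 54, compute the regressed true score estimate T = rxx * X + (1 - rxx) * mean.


T_est = rxx * X + (1 - rxx) * mean
T_est = 0.66 * 54 + 0.34 * 73.8
T_est = 35.64 + 25.092
T_est = 60.732

60.732


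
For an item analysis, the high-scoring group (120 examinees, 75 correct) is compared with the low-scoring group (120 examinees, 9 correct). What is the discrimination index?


p_upper = 75/120 = 0.625
p_lower = 9/120 = 0.075
D = 0.625 - 0.075 = 0.55

0.55


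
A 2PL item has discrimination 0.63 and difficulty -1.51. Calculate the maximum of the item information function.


For 2PL, max info at theta = b = -1.51
I_max = a^2 / 4 = 0.63^2 / 4
= 0.3969 / 4
I_max = 0.0992

0.0992


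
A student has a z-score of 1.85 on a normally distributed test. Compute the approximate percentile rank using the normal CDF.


CDF(z) = 0.5 * (1 + erf(z/sqrt(2)))
erf(1.3081) = 0.9357
CDF = 0.9678
Percentile rank = 0.9678 * 100 = 96.78

96.78


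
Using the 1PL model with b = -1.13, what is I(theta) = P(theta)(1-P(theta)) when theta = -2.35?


P = 1/(1+exp(-(-2.35--1.13))) = 0.2279
I = P*(1-P) = 0.2279 * 0.7721
I = 0.176

0.176


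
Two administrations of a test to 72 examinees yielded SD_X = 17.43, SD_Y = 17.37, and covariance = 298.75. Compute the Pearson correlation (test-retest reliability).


r = cov(X,Y) / (SD_X * SD_Y)
r = 298.75 / (17.43 * 17.37)
r = 298.75 / 302.7591
r = 0.9868

0.9868


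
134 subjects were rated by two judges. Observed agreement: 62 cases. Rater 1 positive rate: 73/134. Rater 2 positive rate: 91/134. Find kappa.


P_o = 62/134 = 0.462687
P_e = (73*91 + 61*43) / 17956 = 0.516039
kappa = (P_o - P_e) / (1 - P_e)
kappa = (0.462687 - 0.516039) / (1 - 0.516039)
kappa = -0.1102

-0.1102


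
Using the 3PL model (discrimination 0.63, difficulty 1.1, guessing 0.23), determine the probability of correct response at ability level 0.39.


logit = 0.63*(0.39 - 1.1) = -0.4473
P* = 1/(1 + exp(--0.4473)) = 0.39
P = 0.23 + (1 - 0.23) * 0.39
P = 0.5303

0.5303


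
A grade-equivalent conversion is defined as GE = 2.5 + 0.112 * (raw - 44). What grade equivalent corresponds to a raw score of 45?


raw - median = 45 - 44 = 1
slope * diff = 0.112 * 1 = 0.112
GE = 2.5 + 0.112
GE = 2.612

2.612


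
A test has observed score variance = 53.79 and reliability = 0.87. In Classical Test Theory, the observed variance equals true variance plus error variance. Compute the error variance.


var_true = rxx * var_obs = 0.87 * 53.79 = 46.7973
var_error = var_obs - var_true
var_error = 53.79 - 46.7973
var_error = 6.9927

6.9927


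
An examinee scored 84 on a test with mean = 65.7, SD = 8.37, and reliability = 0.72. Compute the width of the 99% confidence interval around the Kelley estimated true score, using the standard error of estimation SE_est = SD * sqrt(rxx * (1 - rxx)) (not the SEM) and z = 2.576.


True score estimate = 0.72*84 + 0.28*65.7 = 78.876
SE_est = SD * sqrt(rxx * (1 - rxx)) = 8.37 * sqrt(0.72 * 0.28) = 8.37 * sqrt(0.2016) = 3.758121
CI = T_est +/- z * SE_est, so width = 2 * z * SE_est = 2 * 2.576 * 3.758121
Width = 19.3618

19.3618


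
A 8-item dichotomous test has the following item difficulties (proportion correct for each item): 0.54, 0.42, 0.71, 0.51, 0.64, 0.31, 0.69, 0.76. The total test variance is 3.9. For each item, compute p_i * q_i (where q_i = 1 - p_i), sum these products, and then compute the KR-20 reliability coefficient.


For each item, compute p_i * q_i:
  Item 1: 0.54 * 0.46 = 0.2484
  Item 2: 0.42 * 0.58 = 0.2436
  Item 3: 0.71 * 0.29 = 0.2059
  Item 4: 0.51 * 0.49 = 0.2499
  Item 5: 0.64 * 0.36 = 0.2304
  Item 6: 0.31 * 0.69 = 0.2139
  Item 7: 0.69 * 0.31 = 0.2139
  Item 8: 0.76 * 0.24 = 0.1824
Sum(p_i * q_i) = 0.2484 + 0.2436 + 0.2059 + 0.2499 + 0.2304 + 0.2139 + 0.2139 + 0.1824 = 1.7884
KR-20 = (k/(k-1)) * (1 - Sum(p_i*q_i) / Var_total)
= (8/7) * (1 - 1.7884/3.9)
= 1.1429 * 0.5414
KR-20 = 0.6188

0.6188


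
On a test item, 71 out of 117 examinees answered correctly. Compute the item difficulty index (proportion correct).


Item difficulty p = number correct / total examinees
p = 71 / 117
p = 0.6068

0.6068


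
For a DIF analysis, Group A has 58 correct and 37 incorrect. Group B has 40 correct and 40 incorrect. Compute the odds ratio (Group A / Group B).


Odds_A = 58/37 = 1.5676
Odds_B = 40/40 = 1.0
OR = Odds_A / Odds_B = 1.5676 / 1.0
Exactly, OR = (58 * 40) / (37 * 40) = 2320 / 1480
OR = 1.5676

1.5676


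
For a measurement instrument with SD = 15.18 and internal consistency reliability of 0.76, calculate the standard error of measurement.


SEM = SD * sqrt(1 - rxx)
SEM = 15.18 * sqrt(1 - 0.76)
SEM = 15.18 * sqrt(0.24) = 15.18 * 0.489898
SEM = 7.4367

7.4367


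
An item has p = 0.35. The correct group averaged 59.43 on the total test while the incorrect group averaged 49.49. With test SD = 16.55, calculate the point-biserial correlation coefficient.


q = 1 - p = 0.65
rpb = ((M1 - M0) / SD) * sqrt(p * q)
rpb = ((59.43 - 49.49) / 16.55) * sqrt(0.35 * 0.65)
rpb = 0.2865

0.2865


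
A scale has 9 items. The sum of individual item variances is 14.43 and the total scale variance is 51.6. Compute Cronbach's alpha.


alpha = (k/(k-1)) * (1 - sum(si^2)/s_total^2)
= (9/8) * (1 - 14.43/51.6)
alpha = 0.8104

0.8104


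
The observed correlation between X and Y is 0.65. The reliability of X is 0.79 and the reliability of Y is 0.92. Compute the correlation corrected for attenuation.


r_corrected = rxy / sqrt(rxx * ryy)
= 0.65 / sqrt(0.79 * 0.92)
= 0.65 / sqrt(0.7268)
= 0.65 / 0.852526
r_corrected = 0.7624

0.7624


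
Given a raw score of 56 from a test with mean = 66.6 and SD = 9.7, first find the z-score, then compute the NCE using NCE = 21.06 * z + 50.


z = (X - mean) / SD = (56 - 66.6) / 9.7
z = -10.6 / 9.7
z = -1.0928
NCE = NCE = 21.06z + 50
Carry z at full precision (z = -10.6 / 9.7) into the conversion:
NCE = 21.06 * (-10.6 / 9.7) + 50 = -223.236 / 9.7 + 50
NCE = -23.014 + 50
NCE = 26.986

26.986


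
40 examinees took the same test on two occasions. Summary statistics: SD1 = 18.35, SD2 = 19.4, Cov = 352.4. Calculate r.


r = cov(X,Y) / (SD_X * SD_Y)
r = 352.4 / (18.35 * 19.4)
r = 352.4 / 355.99
r = 0.9899

0.9899


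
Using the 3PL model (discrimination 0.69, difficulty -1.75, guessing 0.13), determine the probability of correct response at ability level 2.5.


logit = 0.69*(2.5 - -1.75) = 2.9325
P* = 1/(1 + exp(-2.9325)) = 0.9494
P = 0.13 + (1 - 0.13) * 0.9494
P = 0.956

0.956


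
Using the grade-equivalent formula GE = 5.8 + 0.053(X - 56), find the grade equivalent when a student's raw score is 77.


raw - median = 77 - 56 = 21
slope * diff = 0.053 * 21 = 1.113
GE = 5.8 + 1.113
GE = 6.913

6.913


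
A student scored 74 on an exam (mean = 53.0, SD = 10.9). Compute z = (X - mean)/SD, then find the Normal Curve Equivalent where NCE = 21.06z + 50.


z = (X - mean) / SD = (74 - 53.0) / 10.9
z = 21.0 / 10.9
z = 1.9266
NCE = NCE = 21.06z + 50
Carry z at full precision (z = 21.0 / 10.9) into the conversion:
NCE = 21.06 * (21.0 / 10.9) + 50 = 442.26 / 10.9 + 50
NCE = 40.5743 + 50
NCE = 90.5743

90.5743


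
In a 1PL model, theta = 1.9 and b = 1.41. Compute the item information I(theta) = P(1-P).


P = 1/(1+exp(-(1.9-1.41))) = 0.6201
I = P*(1-P) = 0.6201 * 0.3799
I = 0.2356

0.2356


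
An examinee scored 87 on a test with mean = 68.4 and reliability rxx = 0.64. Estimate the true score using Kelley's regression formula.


T_est = rxx * X + (1 - rxx) * mean
T_est = 0.64 * 87 + 0.36 * 68.4
T_est = 55.68 + 24.624
T_est = 80.304

80.304


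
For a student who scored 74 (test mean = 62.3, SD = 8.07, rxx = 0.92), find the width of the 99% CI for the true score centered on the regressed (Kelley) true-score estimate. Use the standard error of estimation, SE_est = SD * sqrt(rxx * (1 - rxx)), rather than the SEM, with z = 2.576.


True score estimate = 0.92*74 + 0.08*62.3 = 73.064
SE_est = SD * sqrt(rxx * (1 - rxx)) = 8.07 * sqrt(0.92 * 0.08) = 8.07 * sqrt(0.0736) = 2.189336
CI = T_est +/- z * SE_est, so width = 2 * z * SE_est = 2 * 2.576 * 2.189336
Width = 11.2795

11.2795


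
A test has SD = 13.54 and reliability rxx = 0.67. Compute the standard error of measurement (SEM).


SEM = SD * sqrt(1 - rxx)
SEM = 13.54 * sqrt(1 - 0.67)
SEM = 13.54 * sqrt(0.33) = 13.54 * 0.574456
SEM = 7.7781

7.7781


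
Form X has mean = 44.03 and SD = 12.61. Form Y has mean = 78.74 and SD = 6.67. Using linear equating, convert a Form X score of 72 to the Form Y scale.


slope = SD_Y / SD_X = 6.67 / 12.61 ~ 0.5289
intercept = mean_Y - slope * mean_X = 78.74 - (6.67 / 12.61) * 44.03 ~ 55.4505
Y = slope * X + intercept. To avoid rounding drift from the rounded slope/intercept, evaluate the equivalent form Y = mean_Y + SD_Y * (X - mean_X) / SD_X at full precision:
Y = 78.74 + 6.67 * (72 - 44.03) / 12.61
Y = 78.74 + 6.67 * 27.97 / 12.61
Y = 78.74 + 186.5599 / 12.61
Y = 78.74 + 14.7946
Y = 93.5346

93.5346


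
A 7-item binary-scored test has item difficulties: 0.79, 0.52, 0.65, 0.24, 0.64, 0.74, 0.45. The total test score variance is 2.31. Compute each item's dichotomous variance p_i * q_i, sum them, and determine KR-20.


For each item, compute p_i * q_i:
  Item 1: 0.79 * 0.21 = 0.1659
  Item 2: 0.52 * 0.48 = 0.2496
  Item 3: 0.65 * 0.35 = 0.2275
  Item 4: 0.24 * 0.76 = 0.1824
  Item 5: 0.64 * 0.36 = 0.2304
  Item 6: 0.74 * 0.26 = 0.1924
  Item 7: 0.45 * 0.55 = 0.2475
Sum(p_i * q_i) = 0.1659 + 0.2496 + 0.2275 + 0.1824 + 0.2304 + 0.1924 + 0.2475 = 1.4957
KR-20 = (k/(k-1)) * (1 - Sum(p_i*q_i) / Var_total)
= (7/6) * (1 - 1.4957/2.31)
= 1.1667 * 0.3525
KR-20 = 0.4113

0.4113


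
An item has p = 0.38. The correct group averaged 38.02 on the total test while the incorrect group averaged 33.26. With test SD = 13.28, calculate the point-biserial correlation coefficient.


q = 1 - p = 0.62
rpb = ((M1 - M0) / SD) * sqrt(p * q)
rpb = ((38.02 - 33.26) / 13.28) * sqrt(0.38 * 0.62)
rpb = 0.174

0.174


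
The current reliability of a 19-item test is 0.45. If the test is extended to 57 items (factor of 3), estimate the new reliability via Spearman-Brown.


r_new = (n * rxx) / (1 + (n-1) * rxx)
r_new = (3 * 0.45) / (1 + 2 * 0.45)
r_new = 1.35 / 1.9
r_new = 0.7105

0.7105


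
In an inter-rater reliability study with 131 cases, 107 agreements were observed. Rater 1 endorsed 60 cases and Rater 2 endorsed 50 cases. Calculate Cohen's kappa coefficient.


P_o = 107/131 = 0.816794
P_e = (60*50 + 71*81) / 17161 = 0.509935
kappa = (P_o - P_e) / (1 - P_e)
kappa = (0.816794 - 0.509935) / (1 - 0.509935)
kappa = 0.6262

0.6262


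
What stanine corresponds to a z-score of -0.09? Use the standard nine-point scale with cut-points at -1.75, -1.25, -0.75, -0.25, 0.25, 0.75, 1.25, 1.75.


Stanine boundaries: [-1.75, -1.25, -0.75, -0.25, 0.25, 0.75, 1.25, 1.75]
z = -0.09
Check each boundary:
  z >= -1.75 -> could be stanine 2
  z >= -1.25 -> could be stanine 3
  z >= -0.75 -> could be stanine 4
  z >= -0.25 -> could be stanine 5
  z < 0.25
  z < 0.75
  z < 1.25
  z < 1.75
Highest qualifying boundary gives stanine = 5

5


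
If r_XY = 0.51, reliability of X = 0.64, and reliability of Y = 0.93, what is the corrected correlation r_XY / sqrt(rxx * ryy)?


r_corrected = rxy / sqrt(rxx * ryy)
= 0.51 / sqrt(0.64 * 0.93)
= 0.51 / sqrt(0.5952)
= 0.51 / 0.771492
r_corrected = 0.6611

0.6611


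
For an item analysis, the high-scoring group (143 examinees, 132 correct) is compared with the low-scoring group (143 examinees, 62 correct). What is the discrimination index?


p_upper = 132/143 = 0.9231
p_lower = 62/143 = 0.4336
D = 0.9231 - 0.4336 = 0.4895

0.4895


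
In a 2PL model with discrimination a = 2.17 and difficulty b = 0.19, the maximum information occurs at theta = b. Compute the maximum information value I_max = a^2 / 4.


For 2PL, max info at theta = b = 0.19
I_max = a^2 / 4 = 2.17^2 / 4
= 4.7089 / 4
I_max = 1.1772

1.1772


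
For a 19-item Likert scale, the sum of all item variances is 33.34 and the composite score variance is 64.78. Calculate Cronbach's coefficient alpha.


alpha = (k/(k-1)) * (1 - sum(si^2)/s_total^2)
= (19/18) * (1 - 33.34/64.78)
alpha = 0.5123

0.5123


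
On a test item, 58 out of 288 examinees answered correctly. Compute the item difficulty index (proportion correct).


Item difficulty p = number correct / total examinees
p = 58 / 288
p = 0.2014

0.2014


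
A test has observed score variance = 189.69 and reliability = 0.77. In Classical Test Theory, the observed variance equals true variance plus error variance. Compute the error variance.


var_true = rxx * var_obs = 0.77 * 189.69 = 146.0613
var_error = var_obs - var_true
var_error = 189.69 - 146.0613
var_error = 43.6287

43.6287


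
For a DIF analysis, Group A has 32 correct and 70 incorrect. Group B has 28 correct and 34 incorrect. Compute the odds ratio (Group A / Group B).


Odds_A = 32/70 = 0.4571
Odds_B = 28/34 = 0.8235
OR = Odds_A / Odds_B = 0.4571 / 0.8235
Exactly, OR = (32 * 34) / (70 * 28) = 1088 / 1960
OR = 0.5551

0.5551


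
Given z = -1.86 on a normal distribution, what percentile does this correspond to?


CDF(z) = 0.5 * (1 + erf(z/sqrt(2)))
erf(-1.3152) = -0.9371
CDF = 0.0314
Percentile rank = 0.0314 * 100 = 3.14

3.14


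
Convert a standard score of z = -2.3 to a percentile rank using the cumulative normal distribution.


CDF(z) = 0.5 * (1 + erf(z/sqrt(2)))
erf(-1.6263) = -0.9786
CDF = 0.0107
Percentile rank = 0.0107 * 100 = 1.07

1.07


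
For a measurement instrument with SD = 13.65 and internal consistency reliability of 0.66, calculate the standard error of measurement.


SEM = SD * sqrt(1 - rxx)
SEM = 13.65 * sqrt(1 - 0.66)
SEM = 13.65 * sqrt(0.34) = 13.65 * 0.583095
SEM = 7.9592

7.9592


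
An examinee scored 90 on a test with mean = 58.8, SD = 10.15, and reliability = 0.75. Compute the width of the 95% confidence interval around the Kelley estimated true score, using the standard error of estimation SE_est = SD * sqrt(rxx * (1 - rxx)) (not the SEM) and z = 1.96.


True score estimate = 0.75*90 + 0.25*58.8 = 82.2
SE_est = SD * sqrt(rxx * (1 - rxx)) = 10.15 * sqrt(0.75 * 0.25) = 10.15 * sqrt(0.1875) = 4.395079
CI = T_est +/- z * SE_est, so width = 2 * z * SE_est = 2 * 1.96 * 4.395079
Width = 17.2287

17.2287


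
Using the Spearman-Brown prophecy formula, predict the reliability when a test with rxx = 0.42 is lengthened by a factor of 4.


r_new = (n * rxx) / (1 + (n-1) * rxx)
r_new = (4 * 0.42) / (1 + 3 * 0.42)
r_new = 1.68 / 2.26
r_new = 0.7434

0.7434


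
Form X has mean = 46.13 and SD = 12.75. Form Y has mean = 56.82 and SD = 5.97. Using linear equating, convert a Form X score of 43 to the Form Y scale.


slope = SD_Y / SD_X = 5.97 / 12.75 ~ 0.4682
intercept = mean_Y - slope * mean_X = 56.82 - (5.97 / 12.75) * 46.13 ~ 35.2203
Y = slope * X + intercept. To avoid rounding drift from the rounded slope/intercept, evaluate the equivalent form Y = mean_Y + SD_Y * (X - mean_X) / SD_X at full precision:
Y = 56.82 + 5.97 * (43 - 46.13) / 12.75
Y = 56.82 - 5.97 * 3.13 / 12.75
Y = 56.82 - 18.6861 / 12.75
Y = 56.82 - 1.4656
Y = 55.3544

55.3544


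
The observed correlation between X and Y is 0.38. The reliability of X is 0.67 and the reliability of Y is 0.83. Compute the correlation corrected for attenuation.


r_corrected = rxy / sqrt(rxx * ryy)
= 0.38 / sqrt(0.67 * 0.83)
= 0.38 / sqrt(0.5561)
= 0.38 / 0.745721
r_corrected = 0.5096

0.5096


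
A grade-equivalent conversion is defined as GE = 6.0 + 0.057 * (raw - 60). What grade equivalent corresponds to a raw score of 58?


raw - median = 58 - 60 = -2
slope * diff = 0.057 * -2 = -0.114
GE = 6.0 + -0.114
GE = 5.886

5.886


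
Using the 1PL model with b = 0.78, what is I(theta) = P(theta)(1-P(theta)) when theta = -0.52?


P = 1/(1+exp(-(-0.52-0.78))) = 0.2142
I = P*(1-P) = 0.2142 * 0.7858
I = 0.1683

0.1683


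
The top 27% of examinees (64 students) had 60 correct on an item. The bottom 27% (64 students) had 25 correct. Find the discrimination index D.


p_upper = 60/64 = 0.9375
p_lower = 25/64 = 0.3906
D = 0.9375 - 0.3906 = 0.5469

0.5469


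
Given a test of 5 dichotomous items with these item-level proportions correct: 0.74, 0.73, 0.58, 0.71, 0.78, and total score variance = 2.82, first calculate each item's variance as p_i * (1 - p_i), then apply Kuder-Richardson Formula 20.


For each item, compute p_i * q_i:
  Item 1: 0.74 * 0.26 = 0.1924
  Item 2: 0.73 * 0.27 = 0.1971
  Item 3: 0.58 * 0.42 = 0.2436
  Item 4: 0.71 * 0.29 = 0.2059
  Item 5: 0.78 * 0.22 = 0.1716
Sum(p_i * q_i) = 0.1924 + 0.1971 + 0.2436 + 0.2059 + 0.1716 = 1.0106
KR-20 = (k/(k-1)) * (1 - Sum(p_i*q_i) / Var_total)
= (5/4) * (1 - 1.0106/2.82)
= 1.25 * 0.6416
KR-20 = 0.802

0.802


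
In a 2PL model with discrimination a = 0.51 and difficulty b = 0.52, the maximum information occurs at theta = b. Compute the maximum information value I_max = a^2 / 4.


For 2PL, max info at theta = b = 0.52
I_max = a^2 / 4 = 0.51^2 / 4
= 0.2601 / 4
I_max = 0.065

0.065


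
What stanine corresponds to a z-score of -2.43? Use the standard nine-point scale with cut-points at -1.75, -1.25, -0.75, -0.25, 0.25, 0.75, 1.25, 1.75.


Stanine boundaries: [-1.75, -1.25, -0.75, -0.25, 0.25, 0.75, 1.25, 1.75]
z = -2.43
Check each boundary:
  z < -1.75
  z < -1.25
  z < -0.75
  z < -0.25
  z < 0.25
  z < 0.75
  z < 1.25
  z < 1.75
Highest qualifying boundary gives stanine = 1

1


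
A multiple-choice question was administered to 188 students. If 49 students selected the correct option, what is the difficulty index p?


Item difficulty p = number correct / total examinees
p = 49 / 188
p = 0.2606

0.2606


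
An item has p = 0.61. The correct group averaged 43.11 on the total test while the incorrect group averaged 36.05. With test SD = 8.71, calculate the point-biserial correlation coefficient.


q = 1 - p = 0.39
rpb = ((M1 - M0) / SD) * sqrt(p * q)
rpb = ((43.11 - 36.05) / 8.71) * sqrt(0.61 * 0.39)
rpb = 0.3954

0.3954


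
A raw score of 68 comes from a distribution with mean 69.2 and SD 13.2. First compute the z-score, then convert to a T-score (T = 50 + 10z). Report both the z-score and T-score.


z = (X - mean) / SD = (68 - 69.2) / 13.2
z = -1.2 / 13.2
z = -0.0909
T-score = T = 50 + 10z
Carry z at full precision (z = -1.2 / 13.2) into the conversion:
T-score = 50 + 10 * (-1.2 / 13.2) = 50 + -12 / 13.2
T-score = 50 + -0.9091
T-score = 49.0909

49.0909


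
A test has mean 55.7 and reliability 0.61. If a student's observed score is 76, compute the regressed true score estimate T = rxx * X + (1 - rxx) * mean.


T_est = rxx * X + (1 - rxx) * mean
T_est = 0.61 * 76 + 0.39 * 55.7
T_est = 46.36 + 21.723
T_est = 68.083

68.083


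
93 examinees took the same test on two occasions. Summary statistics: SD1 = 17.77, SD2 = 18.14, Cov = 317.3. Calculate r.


r = cov(X,Y) / (SD_X * SD_Y)
r = 317.3 / (17.77 * 18.14)
r = 317.3 / 322.3478
r = 0.9843

0.9843


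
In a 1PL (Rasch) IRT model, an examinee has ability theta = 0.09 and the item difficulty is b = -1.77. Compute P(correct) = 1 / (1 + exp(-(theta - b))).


theta - b = 0.09 - -1.77 = 1.86
exp(-(theta - b)) = exp(-1.86) = 0.1557
P = 1 / (1 + 0.1557)
P = 0.8653

0.8653


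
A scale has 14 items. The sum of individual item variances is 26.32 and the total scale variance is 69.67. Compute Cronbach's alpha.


alpha = (k/(k-1)) * (1 - sum(si^2)/s_total^2)
= (14/13) * (1 - 26.32/69.67)
alpha = 0.6701

0.6701


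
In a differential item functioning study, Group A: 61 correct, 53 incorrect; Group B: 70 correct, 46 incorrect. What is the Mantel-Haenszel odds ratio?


Odds_A = 61/53 = 1.1509
Odds_B = 70/46 = 1.5217
OR = Odds_A / Odds_B = 1.1509 / 1.5217
Exactly, OR = (61 * 46) / (53 * 70) = 2806 / 3710
OR = 0.7563

0.7563


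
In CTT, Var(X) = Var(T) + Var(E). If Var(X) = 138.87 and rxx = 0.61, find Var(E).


var_true = rxx * var_obs = 0.61 * 138.87 = 84.7107
var_error = var_obs - var_true
var_error = 138.87 - 84.7107
var_error = 54.1593

54.1593


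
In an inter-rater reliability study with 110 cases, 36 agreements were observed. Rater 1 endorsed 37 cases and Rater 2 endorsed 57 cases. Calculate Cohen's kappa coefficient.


P_o = 36/110 = 0.327273
P_e = (37*57 + 73*53) / 12100 = 0.49405
kappa = (P_o - P_e) / (1 - P_e)
kappa = (0.327273 - 0.49405) / (1 - 0.49405)
kappa = -0.3296

-0.3296


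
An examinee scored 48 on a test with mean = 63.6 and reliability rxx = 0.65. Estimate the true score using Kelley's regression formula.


T_est = rxx * X + (1 - rxx) * mean
T_est = 0.65 * 48 + 0.35 * 63.6
T_est = 31.2 + 22.26
T_est = 53.46

53.46


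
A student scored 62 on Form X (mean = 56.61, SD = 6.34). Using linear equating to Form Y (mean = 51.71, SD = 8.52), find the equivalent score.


slope = SD_Y / SD_X = 8.52 / 6.34 ~ 1.3438
intercept = mean_Y - slope * mean_X = 51.71 - (8.52 / 6.34) * 56.61 ~ -24.3653
Y = slope * X + intercept. To avoid rounding drift from the rounded slope/intercept, evaluate the equivalent form Y = mean_Y + SD_Y * (X - mean_X) / SD_X at full precision:
Y = 51.71 + 8.52 * (62 - 56.61) / 6.34
Y = 51.71 + 8.52 * 5.39 / 6.34
Y = 51.71 + 45.9228 / 6.34
Y = 51.71 + 7.2433
Y = 58.9533

58.9533


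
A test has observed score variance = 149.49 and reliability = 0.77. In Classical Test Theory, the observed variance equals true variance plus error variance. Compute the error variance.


var_true = rxx * var_obs = 0.77 * 149.49 = 115.1073
var_error = var_obs - var_true
var_error = 149.49 - 115.1073
var_error = 34.3827

34.3827


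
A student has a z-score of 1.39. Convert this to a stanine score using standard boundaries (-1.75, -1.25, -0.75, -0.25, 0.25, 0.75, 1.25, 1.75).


Stanine boundaries: [-1.75, -1.25, -0.75, -0.25, 0.25, 0.75, 1.25, 1.75]
z = 1.39
Check each boundary:
  z >= -1.75 -> could be stanine 2
  z >= -1.25 -> could be stanine 3
  z >= -0.75 -> could be stanine 4
  z >= -0.25 -> could be stanine 5
  z >= 0.25 -> could be stanine 6
  z >= 0.75 -> could be stanine 7
  z >= 1.25 -> could be stanine 8
  z < 1.75
Highest qualifying boundary gives stanine = 8

8


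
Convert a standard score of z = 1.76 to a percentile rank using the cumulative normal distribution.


CDF(z) = 0.5 * (1 + erf(z/sqrt(2)))
erf(1.2445) = 0.9216
CDF = 0.9608
Percentile rank = 0.9608 * 100 = 96.08

96.08


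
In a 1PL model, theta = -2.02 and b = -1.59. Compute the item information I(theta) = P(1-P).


P = 1/(1+exp(-(-2.02--1.59))) = 0.3941
I = P*(1-P) = 0.3941 * 0.6059
I = 0.2388

0.2388


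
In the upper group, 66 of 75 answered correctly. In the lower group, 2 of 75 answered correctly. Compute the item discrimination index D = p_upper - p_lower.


p_upper = 66/75 = 0.88
p_lower = 2/75 = 0.0267
D = 0.88 - 0.0267 = 0.8533

0.8533


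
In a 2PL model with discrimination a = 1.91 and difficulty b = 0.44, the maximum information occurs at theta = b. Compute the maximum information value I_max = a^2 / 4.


For 2PL, max info at theta = b = 0.44
I_max = a^2 / 4 = 1.91^2 / 4
= 3.6481 / 4
I_max = 0.912

0.912


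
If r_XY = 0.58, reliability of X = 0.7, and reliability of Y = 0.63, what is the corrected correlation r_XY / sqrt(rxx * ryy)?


r_corrected = rxy / sqrt(rxx * ryy)
= 0.58 / sqrt(0.7 * 0.63)
= 0.58 / sqrt(0.441)
= 0.58 / 0.664078
r_corrected = 0.8734

0.8734


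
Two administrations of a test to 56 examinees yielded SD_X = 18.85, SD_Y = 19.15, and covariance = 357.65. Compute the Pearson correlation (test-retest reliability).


r = cov(X,Y) / (SD_X * SD_Y)
r = 357.65 / (18.85 * 19.15)
r = 357.65 / 360.9775
r = 0.9908

0.9908


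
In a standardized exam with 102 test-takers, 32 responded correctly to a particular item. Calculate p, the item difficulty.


Item difficulty p = number correct / total examinees
p = 32 / 102
p = 0.3137

0.3137


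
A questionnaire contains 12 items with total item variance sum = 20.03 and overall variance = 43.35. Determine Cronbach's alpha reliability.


alpha = (k/(k-1)) * (1 - sum(si^2)/s_total^2)
= (12/11) * (1 - 20.03/43.35)
alpha = 0.5869

0.5869


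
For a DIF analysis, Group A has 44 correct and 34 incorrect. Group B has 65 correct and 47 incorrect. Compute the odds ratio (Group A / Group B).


Odds_A = 44/34 = 1.2941
Odds_B = 65/47 = 1.383
OR = Odds_A / Odds_B = 1.2941 / 1.383
Exactly, OR = (44 * 47) / (34 * 65) = 2068 / 2210
OR = 0.9357

0.9357


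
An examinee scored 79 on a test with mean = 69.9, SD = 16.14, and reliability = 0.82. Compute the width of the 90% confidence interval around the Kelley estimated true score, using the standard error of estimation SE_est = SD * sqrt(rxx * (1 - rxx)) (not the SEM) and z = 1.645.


True score estimate = 0.82*79 + 0.18*69.9 = 77.362
SE_est = SD * sqrt(rxx * (1 - rxx)) = 16.14 * sqrt(0.82 * 0.18) = 16.14 * sqrt(0.1476) = 6.200786
CI = T_est +/- z * SE_est, so width = 2 * z * SE_est = 2 * 1.645 * 6.200786
Width = 20.4006

20.4006


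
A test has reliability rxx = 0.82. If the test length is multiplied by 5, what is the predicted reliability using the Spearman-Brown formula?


r_new = (n * rxx) / (1 + (n-1) * rxx)
r_new = (5 * 0.82) / (1 + 4 * 0.82)
r_new = 4.1 / 4.28
r_new = 0.9579

0.9579


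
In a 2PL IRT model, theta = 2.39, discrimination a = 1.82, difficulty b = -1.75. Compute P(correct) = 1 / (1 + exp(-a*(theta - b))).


a*(theta - b) = 1.82 * (2.39 - -1.75) = 7.5348
exp(-7.5348) = 0.0005
P = 1 / (1 + 0.0005)
P = 0.9995

0.9995


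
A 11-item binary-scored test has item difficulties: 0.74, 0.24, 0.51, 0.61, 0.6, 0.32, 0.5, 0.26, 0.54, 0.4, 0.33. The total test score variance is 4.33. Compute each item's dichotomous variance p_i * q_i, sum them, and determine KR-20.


For each item, compute p_i * q_i:
  Item 1: 0.74 * 0.26 = 0.1924
  Item 2: 0.24 * 0.76 = 0.1824
  Item 3: 0.51 * 0.49 = 0.2499
  Item 4: 0.61 * 0.39 = 0.2379
  Item 5: 0.6 * 0.4 = 0.24
  Item 6: 0.32 * 0.68 = 0.2176
  Item 7: 0.5 * 0.5 = 0.25
  Item 8: 0.26 * 0.74 = 0.1924
  Item 9: 0.54 * 0.46 = 0.2484
  Item 10: 0.4 * 0.6 = 0.24
  Item 11: 0.33 * 0.67 = 0.2211
Sum(p_i * q_i) = 0.1924 + 0.1824 + 0.2499 + 0.2379 + 0.24 + 0.2176 + 0.25 + 0.1924 + 0.2484 + 0.24 + 0.2211 = 2.4721
KR-20 = (k/(k-1)) * (1 - Sum(p_i*q_i) / Var_total)
= (11/10) * (1 - 2.4721/4.33)
= 1.1 * 0.4291
KR-20 = 0.472

0.472


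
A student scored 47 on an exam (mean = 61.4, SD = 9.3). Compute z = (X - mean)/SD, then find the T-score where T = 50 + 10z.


z = (X - mean) / SD = (47 - 61.4) / 9.3
z = -14.4 / 9.3
z = -1.5484
T-score = T = 50 + 10z
Carry z at full precision (z = -14.4 / 9.3) into the conversion:
T-score = 50 + 10 * (-14.4 / 9.3) = 50 + -144 / 9.3
T-score = 50 + -15.4839
T-score = 34.5161

34.5161


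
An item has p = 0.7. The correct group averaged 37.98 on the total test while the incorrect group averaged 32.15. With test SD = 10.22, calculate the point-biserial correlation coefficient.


q = 1 - p = 0.3
rpb = ((M1 - M0) / SD) * sqrt(p * q)
rpb = ((37.98 - 32.15) / 10.22) * sqrt(0.7 * 0.3)
rpb = 0.2614

0.2614


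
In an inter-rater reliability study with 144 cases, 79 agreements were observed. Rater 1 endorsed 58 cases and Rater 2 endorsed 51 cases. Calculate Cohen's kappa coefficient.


P_o = 79/144 = 0.548611
P_e = (58*51 + 86*93) / 20736 = 0.528356
kappa = (P_o - P_e) / (1 - P_e)
kappa = (0.548611 - 0.528356) / (1 - 0.528356)
kappa = 0.0429

0.0429


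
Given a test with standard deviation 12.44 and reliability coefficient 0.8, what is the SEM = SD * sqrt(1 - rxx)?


SEM = SD * sqrt(1 - rxx)
SEM = 12.44 * sqrt(1 - 0.8)
SEM = 12.44 * sqrt(0.2) = 12.44 * 0.447214
SEM = 5.5633

5.5633


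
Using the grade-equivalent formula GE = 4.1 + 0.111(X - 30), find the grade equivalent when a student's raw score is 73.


raw - median = 73 - 30 = 43
slope * diff = 0.111 * 43 = 4.773
GE = 4.1 + 4.773
GE = 8.873

8.873


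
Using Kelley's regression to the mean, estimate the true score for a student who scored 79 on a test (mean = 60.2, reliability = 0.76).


T_est = rxx * X + (1 - rxx) * mean
T_est = 0.76 * 79 + 0.24 * 60.2
T_est = 60.04 + 14.448
T_est = 74.488

74.488


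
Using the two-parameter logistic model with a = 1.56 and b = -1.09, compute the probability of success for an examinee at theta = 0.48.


a*(theta - b) = 1.56 * (0.48 - -1.09) = 2.4492
exp(-2.4492) = 0.0864
P = 1 / (1 + 0.0864)
P = 0.9205

0.9205
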